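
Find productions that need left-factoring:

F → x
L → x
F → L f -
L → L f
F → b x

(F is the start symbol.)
Left-factoring is needed when two productions for the same non-terminal
share a common prefix on the right-hand side.

Productions for F:
  F → x
  F → L f -
  F → b x
Productions for L:
  L → x
  L → L f

No common prefixes found.

Answer: No, left-factoring is not needed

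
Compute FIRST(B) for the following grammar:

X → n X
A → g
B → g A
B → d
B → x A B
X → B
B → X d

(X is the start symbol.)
{ 'd', 'g', 'n', 'x' }

To compute FIRST(B), examine every production with B on the left-hand side, reading each right-hand side left to right until a non-nullable symbol is reached.

FIRST sets of the other non-terminals involved (by the same procedure, iterated to a fixed point):
  FIRST(X) = { 'd', 'g', 'n', 'x' }

From B → g A:
  - g is a terminal: add 'g' and stop
From B → d:
  - d is a terminal: add 'd' and stop
From B → x A B:
  - x is a terminal: add 'x' and stop
From B → X d:
  - X is a non-terminal: add FIRST(X) \ {ε} = { 'd', 'g', 'n', 'x' }
    X is not nullable, so stop

Collecting: FIRST(B) = { 'd', 'g', 'n', 'x' }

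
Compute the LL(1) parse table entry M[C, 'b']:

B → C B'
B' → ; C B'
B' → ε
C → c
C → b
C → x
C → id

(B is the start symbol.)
To find M[C, 'b'], we find productions for C where 'b' is in the predict set (PREDICT(N → α) = (FIRST(α) \ {ε}) ∪ (FOLLOW(N) if α ⇒* ε)).

C → c: PREDICT = { 'c' }
C → b: PREDICT = { 'b' }
  'b' is in predict set, so this production goes in M[C, 'b']
C → x: PREDICT = { 'x' }
C → id: PREDICT = { 'id' }

M[C, 'b'] = C → b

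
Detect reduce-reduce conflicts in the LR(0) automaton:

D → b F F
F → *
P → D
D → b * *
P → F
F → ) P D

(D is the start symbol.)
No reduce-reduce conflicts

A reduce-reduce conflict occurs when an LR(0) state has two complete items [A → α .] and [B → β .] — both call for a reduction, and with no lookahead the parser cannot choose between them.

Augment with D' → D and build the canonical LR(0) collection (I0 = CLOSURE({[D' → . D]}), then GOTO on every symbol after a dot until no new states appear). It has 13 states:
  I0: { [D → . b * *], [D → . b F F], [D' → . D] }  — shift
  I1: { [D' → D .] }  — accept
  I2: { [D → b . * *], [D → b . F F], [F → . ) P D], [F → . *] }  — shift
  I3: { [D → . b * *], [D → . b F F], [F → ) . P D], [F → . ) P D], [F → . *], [P → . D], [P → . F] }  — shift
  I4: { [D → b * . *], [F → * .] }  — shift, reduce
  I5: { [D → b F . F], [F → . ) P D], [F → . *] }  — shift
  I6: { [F → * .] }  — reduce
  I7: { [D → b F F .] }  — reduce
  I8: { [D → b * * .] }  — reduce
  I9: { [P → D .] }  — reduce
  I10: { [P → F .] }  — reduce
  I11: { [D → . b * *], [D → . b F F], [F → ) P . D] }  — shift
  I12: { [F → ) P D .] }  — reduce

No state contains more than one complete item.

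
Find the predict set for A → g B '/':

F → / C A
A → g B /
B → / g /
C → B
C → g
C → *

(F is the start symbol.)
{ 'g' }

PREDICT(A → g B '/') = (FIRST(RHS) \ {ε}) ∪ (FOLLOW(A) if ε ∈ FIRST(RHS), i.e. RHS ⇒* ε)
FIRST(g B '/') = { 'g' }
ε ∉ FIRST(g B '/'), so FOLLOW(A) is not added.
PREDICT(A → g B '/') = { 'g' }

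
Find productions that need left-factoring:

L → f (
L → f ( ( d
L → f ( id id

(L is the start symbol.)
Left-factoring is needed when two productions for the same non-terminal
share a common prefix on the right-hand side.

Productions for L:
  L → f (
  L → f ( ( d
  L → f ( id id

Found common prefix 'f (' in productions for L

Answer: Yes, L has productions with common prefix 'f ('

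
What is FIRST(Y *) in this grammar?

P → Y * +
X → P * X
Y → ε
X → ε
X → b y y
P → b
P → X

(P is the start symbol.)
{ '*' }

FIRST sets of the non-terminals involved (from the grammar, by fixed-point iteration):
  FIRST(Y) = { ε }

To compute FIRST(Y *), process the symbols left to right:
Symbol Y is a non-terminal. Add FIRST(Y) \ {ε} = { }
Y is nullable (ε ∈ FIRST(Y)), continue to the next symbol.
Symbol * is a terminal. Add '*' and stop.
FIRST(Y *) = { '*' }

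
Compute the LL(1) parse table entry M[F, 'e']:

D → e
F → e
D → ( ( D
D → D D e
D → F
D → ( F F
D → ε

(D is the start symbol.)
F → e

To find M[F, 'e'], we find productions for F where 'e' is in the predict set (PREDICT(N → α) = (FIRST(α) \ {ε}) ∪ (FOLLOW(N) if α ⇒* ε)).

F → e: PREDICT = { 'e' }
  'e' is in predict set, so this production goes in M[F, 'e']

M[F, 'e'] = F → e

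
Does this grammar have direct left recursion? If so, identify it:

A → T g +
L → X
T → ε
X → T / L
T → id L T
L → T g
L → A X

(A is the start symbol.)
No direct left recursion

A → T g +: starts with T
L → X: starts with X
T → ε: starts with ε
X → T / L: starts with T
T → id L T: starts with id
L → T g: starts with T
L → A X: starts with A

No direct left recursion found.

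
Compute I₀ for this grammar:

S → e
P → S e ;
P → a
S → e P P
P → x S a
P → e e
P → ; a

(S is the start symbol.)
{ [S → . e P P], [S → . e], [S' → . S] }

First, augment the grammar with S' → S
I₀ = CLOSURE({ [S' → . S] }):
  [S' → . S] has the dot before S: add [S → . e], [S → . e P P]
No further items can be added.

I₀ = { [S → . e P P], [S → . e], [S' → . S] }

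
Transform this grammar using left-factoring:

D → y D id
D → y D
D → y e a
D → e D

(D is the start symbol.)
Left-factoring transforms A → αβ₁ | αβ₂ into A → αA' and A' → β₁ | β₂
(α is the longest common prefix among the alternatives). Repeat until
no nonterminal has two alternatives with a common prefix.

Round 1: D has alternatives sharing prefix 'y'. Introduce D': D → y D'
  Add: D' → D id
  Add: D' → D
  Add: D' → e a

Round 2: D' has alternatives sharing prefix 'D'. Introduce D'': D' → D D''
  Add: D'' → id
  Add: D'' → ε

No remaining common prefixes — done.

Resulting grammar:
D → y D'
D' → D D''
D'' → id
D'' → ε
D' → e a
D → e D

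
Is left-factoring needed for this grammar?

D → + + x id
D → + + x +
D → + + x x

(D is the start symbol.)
Yes, D has productions with common prefix '+ + x'

Left-factoring is needed when two productions for the same non-terminal
share a common prefix on the right-hand side.

Productions for D:
  D → + + x id
  D → + + x +
  D → + + x x

Found common prefix '+ + x' in productions for D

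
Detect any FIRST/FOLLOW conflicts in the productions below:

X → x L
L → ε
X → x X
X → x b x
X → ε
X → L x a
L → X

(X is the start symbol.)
Yes. X → x L with FOLLOW(X) on { 'x' }; X → x X with FOLLOW(X) on { 'x' }; X → x b x with FOLLOW(X) on { 'x' }; X → L x a with FOLLOW(X) on { 'x' }; L → X with FOLLOW(L) on { 'x' }

Nullable non-terminals: L, X.
FIRST sets used below: FIRST(X) = { 'x', ε }, FIRST(L) = { 'x', ε }

L: nullable alternative(s) L → ε, L → X; FOLLOW(L) = { $, 'x' }
  L → ε: FIRST \ {ε} = { } — disjoint from FOLLOW(L)
  L → X: FIRST \ {ε} = { 'x' } — overlaps FOLLOW(L) on { 'x' }: CONFLICT

X: nullable alternative(s) X → ε; FOLLOW(X) = { $, 'x' }
  X → x L: FIRST \ {ε} = { 'x' } — overlaps FOLLOW(X) on { 'x' }: CONFLICT
  X → x X: FIRST \ {ε} = { 'x' } — overlaps FOLLOW(X) on { 'x' }: CONFLICT
  X → x b x: FIRST \ {ε} = { 'x' } — overlaps FOLLOW(X) on { 'x' }: CONFLICT
  X → ε: FIRST \ {ε} = { } — this is the only nullable alternative, skip
  X → L x a: FIRST \ {ε} = { 'x' } — overlaps FOLLOW(X) on { 'x' }: CONFLICT

So the grammar has 5 FIRST/FOLLOW conflicts (marked CONFLICT above).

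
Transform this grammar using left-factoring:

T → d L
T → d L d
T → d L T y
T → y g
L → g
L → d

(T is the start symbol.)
T → d L T'
T' → ε
T' → d
T' → T y
T → y g
L → g
L → d

Left-factoring transforms A → αβ₁ | αβ₂ into A → αA' and A' → β₁ | β₂
(α is the longest common prefix among the alternatives). Repeat until
no nonterminal has two alternatives with a common prefix.

Round 1: T has alternatives sharing prefix 'd L'. Introduce T': T → d L T'
  Add: T' → ε
  Add: T' → d
  Add: T' → T y

No remaining common prefixes — done.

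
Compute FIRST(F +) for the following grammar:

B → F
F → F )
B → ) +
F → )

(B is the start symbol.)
FIRST sets of the non-terminals involved (from the grammar, by fixed-point iteration):
  FIRST(F) = { ')' }

To compute FIRST(F +), process the symbols left to right:
Symbol F is a non-terminal. Add FIRST(F) \ {ε} = { ')' }
F is not nullable (ε ∉ FIRST(F)), so stop here.
FIRST(F +) = { ')' }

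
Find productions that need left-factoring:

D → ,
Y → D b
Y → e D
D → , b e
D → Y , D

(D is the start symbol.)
Yes, D has productions with common prefix ','

Left-factoring is needed when two productions for the same non-terminal
share a common prefix on the right-hand side.

Productions for D:
  D → ,
  D → , b e
  D → Y , D
Productions for Y:
  Y → D b
  Y → e D

Found common prefix ',' in productions for D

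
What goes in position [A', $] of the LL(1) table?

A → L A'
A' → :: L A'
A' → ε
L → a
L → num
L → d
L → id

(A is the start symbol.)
To find M[A', $], we find productions for A' where $ is in the predict set (PREDICT(N → α) = (FIRST(α) \ {ε}) ∪ (FOLLOW(N) if α ⇒* ε)).

Relevant sets:
  FOLLOW(A') = { $ }

A' → :: L A': PREDICT = { '::' }
A' → ε: PREDICT = { $ }
  $ is in predict set, so this production goes in M[A', $]

M[A', $] = A' → ε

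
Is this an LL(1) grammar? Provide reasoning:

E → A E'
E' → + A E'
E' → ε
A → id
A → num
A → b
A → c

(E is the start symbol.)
Yes, the grammar is LL(1).

A grammar is LL(1) if for each non-terminal N with multiple productions, the predict sets of those productions are pairwise disjoint, where PREDICT(N → α) = (FIRST(α) \ {ε}) ∪ (FOLLOW(N) if α ⇒* ε).

Relevant sets:
  FOLLOW(E') = { $ }

For E':
  PREDICT(E' → '+' A E') = { '+' }
  PREDICT(E' → ε) = { $ }
For A:
  PREDICT(A → id) = { 'id' }
  PREDICT(A → num) = { 'num' }
  PREDICT(A → b) = { 'b' }
  PREDICT(A → c) = { 'c' }
E has a single production, so nothing to check there.

All predict sets are disjoint. The grammar IS LL(1).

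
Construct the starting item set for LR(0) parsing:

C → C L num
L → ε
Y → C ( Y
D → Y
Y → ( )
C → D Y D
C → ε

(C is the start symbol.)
{ [C → . C L num], [C → . D Y D], [C → .], [C' → . C], [D → . Y], [Y → . ( )], [Y → . C ( Y] }

First, augment the grammar with C' → C
I₀ = CLOSURE({ [C' → . C] }):
  [C' → . C] has the dot before C: add [C → . C L num], [C → . D Y D], [C → .]
  [C → . D Y D] has the dot before D: add [D → . Y]
  [D → . Y] has the dot before Y: add [Y → . C ( Y], [Y → . ( )]
No further items can be added.

I₀ = { [C → . C L num], [C → . D Y D], [C → .], [C' → . C], [D → . Y], [Y → . ( )], [Y → . C ( Y] }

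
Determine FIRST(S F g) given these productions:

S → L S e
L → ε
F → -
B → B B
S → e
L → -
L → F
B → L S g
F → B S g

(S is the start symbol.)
{ '-', 'e' }

FIRST sets of the non-terminals involved (from the grammar, by fixed-point iteration):
  FIRST(S) = { '-', 'e' }

To compute FIRST(S F g), process the symbols left to right:
Symbol S is a non-terminal. Add FIRST(S) \ {ε} = { '-', 'e' }
S is not nullable (ε ∉ FIRST(S)), so stop here.
FIRST(S F g) = { '-', 'e' }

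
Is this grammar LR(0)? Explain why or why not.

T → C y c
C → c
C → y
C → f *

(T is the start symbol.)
Augment with T' → T and build the canonical LR(0) collection (I0 = CLOSURE({[T' → . T]}), then GOTO on every symbol after a dot until no new states appear). It has 9 states:
  I0: { [C → . c], [C → . f *], [C → . y], [T → . C y c], [T' → . T] }  — shift
  I1: { [T → C . y c] }  — shift
  I2: { [T' → T .] }  — accept
  I3: { [C → c .] }  — reduce
  I4: { [C → f . *] }  — shift
  I5: { [C → y .] }  — reduce
  I6: { [C → f * .] }  — reduce
  I7: { [T → C y . c] }  — shift
  I8: { [T → C y c .] }  — reduce

Every state is either a pure shift/goto state or contains exactly one complete item and nothing to shift — no conflicts. The grammar is LR(0).

Answer: Yes, the grammar is LR(0)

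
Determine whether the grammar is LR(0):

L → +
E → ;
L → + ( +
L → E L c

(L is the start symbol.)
No. Shift-reduce conflict between [L → + .] and [L → + . ( +]

A grammar is LR(0) if no state in the canonical LR(0) collection has:
  - both a shift item (dot before a terminal) and a complete item (shift-reduce conflict), or
  - two or more complete items (reduce-reduce conflict; the accept item [L' → L .] counts as a complete item here).

Augment with L' → L and build the canonical LR(0) collection (I0 = CLOSURE({[L' → . L]}), then GOTO on every symbol after a dot until no new states appear). It has 9 states:
  I0: { [E → . ;], [L → . + ( +], [L → . +], [L → . E L c], [L' → . L] }  — shift
  I1: { [L → + . ( +], [L → + .] }  — shift, reduce
  I2: { [E → ; .] }  — reduce
  I3: { [E → . ;], [L → . + ( +], [L → . +], [L → . E L c], [L → E . L c] }  — shift
  I4: { [L' → L .] }  — accept
  I5: { [L → E L . c] }  — shift
  I6: { [L → E L c .] }  — reduce
  I7: { [L → + ( . +] }  — shift
  I8: { [L → + ( + .] }  — reduce

Conflict in state I1:
  Shift-reduce conflict between [L → + .] and [L → + . ( +]
So the grammar is NOT LR(0).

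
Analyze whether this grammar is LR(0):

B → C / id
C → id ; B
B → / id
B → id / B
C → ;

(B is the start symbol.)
Yes, the grammar is LR(0)

A grammar is LR(0) if no state in the canonical LR(0) collection has:
  - both a shift item (dot before a terminal) and a complete item (shift-reduce conflict), or
  - two or more complete items (reduce-reduce conflict; the accept item [B' → B .] counts as a complete item here).

Augment with B' → B and build the canonical LR(0) collection (I0 = CLOSURE({[B' → . B]}), then GOTO on every symbol after a dot until no new states appear). It has 13 states:
  I0: { [B → . / id], [B → . C / id], [B → . id / B], [B' → . B], [C → . ;], [C → . id ; B] }  — shift
  I1: { [B → / . id] }  — shift
  I2: { [C → ; .] }  — reduce
  I3: { [B' → B .] }  — accept
  I4: { [B → C . / id] }  — shift
  I5: { [B → id . / B], [C → id . ; B] }  — shift
  I6: { [B → . / id], [B → . C / id], [B → . id / B], [B → id / . B], [C → . ;], [C → . id ; B] }  — shift
  I7: { [B → . / id], [B → . C / id], [B → . id / B], [C → . ;], [C → . id ; B], [C → id ; . B] }  — shift
  I8: { [C → id ; B .] }  — reduce
  I9: { [B → id / B .] }  — reduce
  I10: { [B → C / . id] }  — shift
  I11: { [B → C / id .] }  — reduce
  I12: { [B → / id .] }  — reduce

Every state is either a pure shift/goto state or contains exactly one complete item and nothing to shift — no conflicts. The grammar is LR(0).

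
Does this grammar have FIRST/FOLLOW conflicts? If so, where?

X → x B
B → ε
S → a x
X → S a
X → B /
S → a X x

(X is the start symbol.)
No FIRST/FOLLOW conflicts.

A FIRST/FOLLOW conflict occurs when a non-terminal N has a nullable alternative N → β (β ⇒* ε) and another alternative N → α with FIRST(α) ∩ FOLLOW(N) ≠ ∅: on such a lookahead the parser cannot decide between expanding α and letting N vanish via β.

Nullable non-terminals: B.
B has a nullable alternative but only one production, so nothing to check.

S, X have no nullable alternative, so no FIRST/FOLLOW check is needed there.

No FIRST/FOLLOW conflicts found.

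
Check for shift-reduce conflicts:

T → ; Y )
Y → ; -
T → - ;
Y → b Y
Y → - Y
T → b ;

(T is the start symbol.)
Augment with T' → T and build the canonical LR(0) collection (I0 = CLOSURE({[T' → . T]}), then GOTO on every symbol after a dot until no new states appear). It has 15 states:
  I0: { [T → . - ;], [T → . ; Y )], [T → . b ;], [T' → . T] }  — shift
  I1: { [T → - . ;] }  — shift
  I2: { [T → ; . Y )], [Y → . - Y], [Y → . ; -], [Y → . b Y] }  — shift
  I3: { [T' → T .] }  — accept
  I4: { [T → b . ;] }  — shift
  I5: { [T → b ; .] }  — reduce
  I6: { [Y → - . Y], [Y → . - Y], [Y → . ; -], [Y → . b Y] }  — shift
  I7: { [Y → ; . -] }  — shift
  I8: { [T → ; Y . )] }  — shift
  I9: { [Y → . - Y], [Y → . ; -], [Y → . b Y], [Y → b . Y] }  — shift
  I10: { [Y → b Y .] }  — reduce
  I11: { [T → ; Y ) .] }  — reduce
  I12: { [Y → ; - .] }  — reduce
  I13: { [Y → - Y .] }  — reduce
  I14: { [T → - ; .] }  — reduce

No state contains both a complete item and a shift item.

Answer: No shift-reduce conflicts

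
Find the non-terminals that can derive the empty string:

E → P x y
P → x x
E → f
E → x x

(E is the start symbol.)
A non-terminal is nullable if it can derive ε (the empty string): either it has an ε-production, or it has a production whose right-hand side consists entirely of nullable non-terminals.

There are no ε-productions, so no non-terminal can derive ε.
No non-terminals are nullable.

Answer: None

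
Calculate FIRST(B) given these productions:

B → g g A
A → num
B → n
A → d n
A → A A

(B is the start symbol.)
{ 'g', 'n' }

To compute FIRST(B), examine every production with B on the left-hand side, reading each right-hand side left to right until a non-nullable symbol is reached.

From B → g g A:
  - g is a terminal: add 'g' and stop
From B → n:
  - n is a terminal: add 'n' and stop

Collecting: FIRST(B) = { 'g', 'n' }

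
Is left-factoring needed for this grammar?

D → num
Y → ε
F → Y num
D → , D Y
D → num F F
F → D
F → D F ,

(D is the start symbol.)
Left-factoring is needed when two productions for the same non-terminal
share a common prefix on the right-hand side.

Productions for D:
  D → num
  D → , D Y
  D → num F F
Productions for F:
  F → Y num
  F → D
  F → D F ,

Found common prefix 'num' in productions for D
Found common prefix 'D' in productions for F

Answer: Yes, D has productions with common prefix 'num'; F has productions with common prefix 'D'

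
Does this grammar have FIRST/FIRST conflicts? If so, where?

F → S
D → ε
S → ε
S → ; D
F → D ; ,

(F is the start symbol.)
FIRST sets of the non-terminals at (or reachable through a nullable prefix from) the front of some alternative:
  FIRST(S) = { ';', ε }
  FIRST(D) = { ε }

Productions for F:
  F → S: FIRST = { ';', ε }
  F → D ; ,: FIRST = { ';' }
Productions for S:
  S → ε: FIRST = { ε }
  S → ; D: FIRST = { ';' }
D has only one production, so no FIRST/FIRST conflict is possible there.

Conflict for F: F → S and F → D ; ,
  Overlap: { ';' }

Answer: Yes. F → S / F → D ';' ',' on { ';' }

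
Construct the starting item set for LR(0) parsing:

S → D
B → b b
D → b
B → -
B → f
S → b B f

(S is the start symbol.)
{ [D → . b], [S → . D], [S → . b B f], [S' → . S] }

First, augment the grammar with S' → S
I₀ = CLOSURE({ [S' → . S] }):
  [S' → . S] has the dot before S: add [S → . D], [S → . b B f]
  [S → . D] has the dot before D: add [D → . b]
No further items can be added.

I₀ = { [D → . b], [S → . D], [S → . b B f], [S' → . S] }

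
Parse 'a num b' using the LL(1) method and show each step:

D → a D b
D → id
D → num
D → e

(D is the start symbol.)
LL(1) parsing maintains a stack (initially the start symbol over $) and the input. At each step: if the stack top is a terminal, match it against the current input token; if it is a non-terminal N, replace it with the RHS of M[N, lookahead] (the unique production whose predict set contains the lookahead).

Stack is shown with the top on the left.

Stack    Input      Action
--------------------------
D $      a num b $  output D → a D b
a D b $  a num b $  match 'a'
D b $    num b $    output D → num
num b $  num b $    match 'num'
b $      b $        match 'b'
$        $          accept

The string is accepted.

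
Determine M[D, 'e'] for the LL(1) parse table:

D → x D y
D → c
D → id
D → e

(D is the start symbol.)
D → e

To find M[D, 'e'], we find productions for D where 'e' is in the predict set (PREDICT(N → α) = (FIRST(α) \ {ε}) ∪ (FOLLOW(N) if α ⇒* ε)).

D → x D y: PREDICT = { 'x' }
D → c: PREDICT = { 'c' }
D → id: PREDICT = { 'id' }
D → e: PREDICT = { 'e' }
  'e' is in predict set, so this production goes in M[D, 'e']

M[D, 'e'] = D → e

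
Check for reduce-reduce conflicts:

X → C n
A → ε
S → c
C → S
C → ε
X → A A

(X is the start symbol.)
A reduce-reduce conflict occurs when an LR(0) state has two complete items [A → α .] and [B → β .] — both call for a reduction, and with no lookahead the parser cannot choose between them.

Augment with X' → X and build the canonical LR(0) collection (I0 = CLOSURE({[X' → . X]}), then GOTO on every symbol after a dot until no new states appear). It has 8 states:
  I0: { [A → .], [C → . S], [C → .], [S → . c], [X → . A A], [X → . C n], [X' → . X] }  — shift, 2 reduces
  I1: { [A → .], [X → A . A] }  — reduce
  I2: { [X → C . n] }  — shift
  I3: { [C → S .] }  — reduce
  I4: { [X' → X .] }  — accept
  I5: { [S → c .] }  — reduce
  I6: { [X → C n .] }  — reduce
  I7: { [X → A A .] }  — reduce

I0 contains complete items [A → .], [C → .] — reduce-reduce conflict.

Answer: Yes — I0: [A → .] vs [C → .]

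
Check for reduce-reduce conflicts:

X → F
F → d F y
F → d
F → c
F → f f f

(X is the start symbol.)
No reduce-reduce conflicts

Augment with X' → X and build the canonical LR(0) collection (I0 = CLOSURE({[X' → . X]}), then GOTO on every symbol after a dot until no new states appear). It has 10 states:
  I0: { [F → . c], [F → . d F y], [F → . d], [F → . f f f], [X → . F], [X' → . X] }  — shift
  I1: { [X → F .] }  — reduce
  I2: { [X' → X .] }  — accept
  I3: { [F → c .] }  — reduce
  I4: { [F → . c], [F → . d F y], [F → . d], [F → . f f f], [F → d . F y], [F → d .] }  — shift, reduce
  I5: { [F → f . f f] }  — shift
  I6: { [F → f f . f] }  — shift
  I7: { [F → f f f .] }  — reduce
  I8: { [F → d F . y] }  — shift
  I9: { [F → d F y .] }  — reduce

No state contains more than one complete item.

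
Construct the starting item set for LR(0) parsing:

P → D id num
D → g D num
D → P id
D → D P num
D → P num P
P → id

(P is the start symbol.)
First, augment the grammar with P' → P
I₀ = CLOSURE({ [P' → . P] }):
  [P' → . P] has the dot before P: add [P → . D id num], [P → . id]
  [P → . D id num] has the dot before D: add [D → . g D num], [D → . P id], [D → . D P num], [D → . P num P]
No further items can be added.

I₀ = { [D → . D P num], [D → . P id], [D → . P num P], [D → . g D num], [P → . D id num], [P → . id], [P' → . P] }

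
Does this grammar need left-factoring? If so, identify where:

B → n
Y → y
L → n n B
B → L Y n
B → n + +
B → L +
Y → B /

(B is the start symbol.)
Left-factoring is needed when two productions for the same non-terminal
share a common prefix on the right-hand side.

Productions for B:
  B → n
  B → L Y n
  B → n + +
  B → L +
Productions for Y:
  Y → y
  Y → B /

Found common prefix 'n' in productions for B
Found common prefix 'L' in productions for B

Answer: Yes, B has productions with common prefix 'n'; B has productions with common prefix 'L'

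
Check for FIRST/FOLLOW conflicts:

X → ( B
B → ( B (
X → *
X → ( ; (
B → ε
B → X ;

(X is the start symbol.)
Nullable non-terminals: B.
FIRST sets used below: FIRST(X) = { '(', '*' }

B: nullable alternative(s) B → ε; FOLLOW(B) = { $, '(', ';' }
  B → ( B (: FIRST \ {ε} = { '(' } — overlaps FOLLOW(B) on { '(' }: CONFLICT
  B → ε: FIRST \ {ε} = { } — this is the only nullable alternative, skip
  B → X ;: FIRST \ {ε} = { '(', '*' } — overlaps FOLLOW(B) on { '(' }: CONFLICT

X has no nullable alternative, so no FIRST/FOLLOW check is needed there.

So the grammar has 2 FIRST/FOLLOW conflicts (marked CONFLICT above).

Answer: Yes. B → '(' B '(' with FOLLOW(B) on { '(' }; B → X ';' with FOLLOW(B) on { '(' }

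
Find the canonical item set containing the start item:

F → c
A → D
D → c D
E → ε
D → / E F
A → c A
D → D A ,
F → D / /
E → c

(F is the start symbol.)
First, augment the grammar with F' → F
I₀ = CLOSURE({ [F' → . F] }):
  [F' → . F] has the dot before F: add [F → . c], [F → . D / /]
  [F → . D / /] has the dot before D: add [D → . c D], [D → . / E F], [D → . D A ,]
No further items can be added.

I₀ = { [D → . / E F], [D → . D A ,], [D → . c D], [F → . D / /], [F → . c], [F' → . F] }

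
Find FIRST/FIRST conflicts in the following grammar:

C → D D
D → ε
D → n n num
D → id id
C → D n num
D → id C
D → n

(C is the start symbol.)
Yes. C → D D / C → D n num on { 'id', 'n' }; D → n n num / D → n on { 'n' }; D → id id / D → id C on { 'id' }

A FIRST/FIRST conflict occurs when two productions N → α and N → β for the same non-terminal have FIRST(α) ∩ FIRST(β) ≠ ∅ (with ε ∈ FIRST of a nullable right-hand side, so two nullable alternatives also conflict).

FIRST sets of the non-terminals at (or reachable through a nullable prefix from) the front of some alternative:
  FIRST(D) = { 'id', 'n', ε }

Productions for C:
  C → D D: FIRST = { 'id', 'n', ε }
  C → D n num: FIRST = { 'id', 'n' }
Productions for D:
  D → ε: FIRST = { ε }
  D → n n num: FIRST = { 'n' }
  D → id id: FIRST = { 'id' }
  D → id C: FIRST = { 'id' }
  D → n: FIRST = { 'n' }

Conflict for C: C → D D and C → D n num
  Overlap: { 'id', 'n' }
Conflict for D: D → n n num and D → n
  Overlap: { 'n' }
Conflict for D: D → id id and D → id C
  Overlap: { 'id' }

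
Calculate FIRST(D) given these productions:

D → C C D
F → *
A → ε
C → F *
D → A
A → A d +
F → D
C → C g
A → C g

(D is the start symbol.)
To compute FIRST(D), examine every production with D on the left-hand side, reading each right-hand side left to right until a non-nullable symbol is reached.

FIRST sets of the other non-terminals involved (by the same procedure, iterated to a fixed point):
  FIRST(C) = { '*', 'd' }
  FIRST(A) = { '*', 'd', ε }

From D → C C D:
  - C is a non-terminal: add FIRST(C) \ {ε} = { '*', 'd' }
    C is not nullable, so stop
From D → A:
  - A is a non-terminal: add FIRST(A) \ {ε} = { '*', 'd' }
    A is nullable and nothing follows, so the whole right-hand side can vanish: ε ∈ FIRST(D)

Collecting: FIRST(D) = { '*', 'd', ε }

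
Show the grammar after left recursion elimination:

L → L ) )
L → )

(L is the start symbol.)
L is directly left-recursive. The standard transformation for
  A → A α₁ | ... | A α_m | β₁ | ... | β_n
is
  A  → β₁ A' | ... | β_n A'
  A' → α₁ A' | ... | α_m A' | ε

L → ) becomes L → ) L'
L → L ) ) becomes L' → ) ) L'
Add L' → ε

Resulting grammar:
L → ) L'
L' → ) ) L'
L' → ε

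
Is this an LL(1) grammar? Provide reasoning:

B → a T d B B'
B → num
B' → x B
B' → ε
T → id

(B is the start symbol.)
A grammar is LL(1) if for each non-terminal N with multiple productions, the predict sets of those productions are pairwise disjoint, where PREDICT(N → α) = (FIRST(α) \ {ε}) ∪ (FOLLOW(N) if α ⇒* ε).

Relevant sets:
  FOLLOW(B') = { $, 'x' }

For B:
  PREDICT(B → a T d B B') = { 'a' }
  PREDICT(B → num) = { 'num' }
For B':
  PREDICT(B' → x B) = { 'x' }
  PREDICT(B' → ε) = { $, 'x' }
T has a single production, so nothing to check there.

Conflict found: Predict set conflict for B': { 'x' }
The grammar is NOT LL(1).

Answer: No. Predict set conflict for B': { 'x' }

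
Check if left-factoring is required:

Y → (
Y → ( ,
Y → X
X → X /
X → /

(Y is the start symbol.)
Left-factoring is needed when two productions for the same non-terminal
share a common prefix on the right-hand side.

Productions for Y:
  Y → (
  Y → ( ,
  Y → X
Productions for X:
  X → X /
  X → /

Found common prefix '(' in productions for Y

Answer: Yes, Y has productions with common prefix '('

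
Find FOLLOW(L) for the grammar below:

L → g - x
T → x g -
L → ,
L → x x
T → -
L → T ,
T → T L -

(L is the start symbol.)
To compute FOLLOW(L), find every occurrence of L on a right-hand side N → α L β: add FIRST(β) \ {ε}, and if β is empty or nullable also add FOLLOW(N). Iterate to a fixed point.

L is the start symbol, so $ ∈ FOLLOW(L).
In T → T L -: L is followed by '-', add FIRST('-') \ {ε} = { '-' }

Taking the union: FOLLOW(L) = { $, '-' }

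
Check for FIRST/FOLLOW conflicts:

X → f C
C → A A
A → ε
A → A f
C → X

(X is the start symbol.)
Yes. A → A f with FOLLOW(A) on { 'f' }

A FIRST/FOLLOW conflict occurs when a non-terminal N has a nullable alternative N → β (β ⇒* ε) and another alternative N → α with FIRST(α) ∩ FOLLOW(N) ≠ ∅: on such a lookahead the parser cannot decide between expanding α and letting N vanish via β.

Nullable non-terminals: A, C.
FIRST sets used below: FIRST(A) = { 'f', ε }, FIRST(X) = { 'f' }

A: nullable alternative(s) A → ε; FOLLOW(A) = { $, 'f' }
  A → ε: FIRST \ {ε} = { } — this is the only nullable alternative, skip
  A → A f: FIRST \ {ε} = { 'f' } — overlaps FOLLOW(A) on { 'f' }: CONFLICT

C: nullable alternative(s) C → A A; FOLLOW(C) = { $ }
  C → A A: FIRST \ {ε} = { 'f' } — this is the only nullable alternative, skip
  C → X: FIRST \ {ε} = { 'f' } — disjoint from FOLLOW(C)

X has no nullable alternative, so no FIRST/FOLLOW check is needed there.

So the grammar has 1 FIRST/FOLLOW conflict (marked CONFLICT above).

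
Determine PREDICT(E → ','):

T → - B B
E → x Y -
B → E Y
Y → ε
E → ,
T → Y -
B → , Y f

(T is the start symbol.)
{ ',' }

PREDICT(E → ',') = (FIRST(RHS) \ {ε}) ∪ (FOLLOW(E) if ε ∈ FIRST(RHS), i.e. RHS ⇒* ε)
FIRST(',') = { ',' }
ε ∉ FIRST(','), so FOLLOW(E) is not added.
PREDICT(E → ',') = { ',' }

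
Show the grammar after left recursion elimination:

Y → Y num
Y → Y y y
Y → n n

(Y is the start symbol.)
Y is directly left-recursive. The standard transformation for
  A → A α₁ | ... | A α_m | β₁ | ... | β_n
is
  A  → β₁ A' | ... | β_n A'
  A' → α₁ A' | ... | α_m A' | ε

Y → n n becomes Y → n n Y'
Y → Y num becomes Y' → num Y'
Y → Y y y becomes Y' → y y Y'
Add Y' → ε

Resulting grammar:
Y → n n Y'
Y' → num Y'
Y' → y y Y'
Y' → ε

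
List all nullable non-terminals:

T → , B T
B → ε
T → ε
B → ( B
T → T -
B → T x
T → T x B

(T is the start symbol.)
{ 'B', 'T' }

A non-terminal is nullable if it can derive ε (the empty string): either it has an ε-production, or it has a production whose right-hand side consists entirely of nullable non-terminals.

ε-productions: B → ε, T → ε
So B, T are immediately nullable.
Every non-terminal is now nullable.
Nullable = { 'B', 'T' }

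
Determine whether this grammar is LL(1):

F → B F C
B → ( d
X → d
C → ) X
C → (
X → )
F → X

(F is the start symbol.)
Relevant sets:
  FIRST(B) = { '(' }
  FIRST(X) = { ')', 'd' }

For F:
  PREDICT(F → B F C) = { '(' }
  PREDICT(F → X) = { ')', 'd' }
For X:
  PREDICT(X → d) = { 'd' }
  PREDICT(X → ')') = { ')' }
For C:
  PREDICT(C → ')' X) = { ')' }
  PREDICT(C → '(') = { '(' }
B has a single production, so nothing to check there.

All predict sets are disjoint. The grammar IS LL(1).

Answer: Yes, the grammar is LL(1).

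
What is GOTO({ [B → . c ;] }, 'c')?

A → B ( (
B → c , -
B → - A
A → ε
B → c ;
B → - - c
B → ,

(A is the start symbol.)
{ [B → c . ;] }

GOTO(I, 'c') = CLOSURE({ [A → αX.β] : [A → α.Xβ] ∈ I, X = 'c' })

Items with dot before 'c', with the dot advanced:
  [B → . c ;] → [B → c . ;]
Closure adds nothing (no advanced item has the dot before a non-terminal).

GOTO = { [B → c . ;] }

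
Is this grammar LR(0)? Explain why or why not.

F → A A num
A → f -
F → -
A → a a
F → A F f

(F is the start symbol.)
A grammar is LR(0) if no state in the canonical LR(0) collection has:
  - both a shift item (dot before a terminal) and a complete item (shift-reduce conflict), or
  - two or more complete items (reduce-reduce conflict; the accept item [F' → F .] counts as a complete item here).

Augment with F' → F and build the canonical LR(0) collection (I0 = CLOSURE({[F' → . F]}), then GOTO on every symbol after a dot until no new states appear). It has 12 states:
  I0: { [A → . a a], [A → . f -], [F → . -], [F → . A A num], [F → . A F f], [F' → . F] }  — shift
  I1: { [F → - .] }  — reduce
  I2: { [A → . a a], [A → . f -], [F → . -], [F → . A A num], [F → . A F f], [F → A . A num], [F → A . F f] }  — shift
  I3: { [F' → F .] }  — accept
  I4: { [A → a . a] }  — shift
  I5: { [A → f . -] }  — shift
  I6: { [A → f - .] }  — reduce
  I7: { [A → a a .] }  — reduce
  I8: { [A → . a a], [A → . f -], [F → . -], [F → . A A num], [F → . A F f], [F → A . A num], [F → A . F f], [F → A A . num] }  — shift
  I9: { [F → A F . f] }  — shift
  I10: { [F → A F f .] }  — reduce
  I11: { [F → A A num .] }  — reduce

Every state is either a pure shift/goto state or contains exactly one complete item and nothing to shift — no conflicts. The grammar is LR(0).

Answer: Yes, the grammar is LR(0)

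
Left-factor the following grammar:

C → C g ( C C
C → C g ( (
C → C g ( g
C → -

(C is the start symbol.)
C → C g ( C'
C' → C C
C' → (
C' → g
C → -

Left-factoring transforms A → αβ₁ | αβ₂ into A → αA' and A' → β₁ | β₂
(α is the longest common prefix among the alternatives). Repeat until
no nonterminal has two alternatives with a common prefix.

Round 1: C has alternatives sharing prefix 'C g ('. Introduce C': C → C g ( C'
  Add: C' → C C
  Add: C' → (
  Add: C' → g

No remaining common prefixes — done.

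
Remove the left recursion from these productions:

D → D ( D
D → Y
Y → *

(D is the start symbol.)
D is directly left-recursive. The standard transformation for
  A → A α₁ | ... | A α_m | β₁ | ... | β_n
is
  A  → β₁ A' | ... | β_n A'
  A' → α₁ A' | ... | α_m A' | ε

D → Y becomes D → Y D'
D → D ( D becomes D' → ( D D'
Add D' → ε

Productions for other non-terminals are unchanged:
  Y → *

Resulting grammar:
D → Y D'
D' → ( D D'
D' → ε
Y → *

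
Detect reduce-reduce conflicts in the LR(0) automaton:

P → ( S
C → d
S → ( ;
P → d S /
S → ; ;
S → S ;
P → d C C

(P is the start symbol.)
Augment with P' → P and build the canonical LR(0) collection (I0 = CLOSURE({[P' → . P]}), then GOTO on every symbol after a dot until no new states appear). It has 15 states:
  I0: { [P → . ( S], [P → . d C C], [P → . d S /], [P' → . P] }  — shift
  I1: { [P → ( . S], [S → . ( ;], [S → . ; ;], [S → . S ;] }  — shift
  I2: { [P' → P .] }  — accept
  I3: { [C → . d], [P → d . C C], [P → d . S /], [S → . ( ;], [S → . ; ;], [S → . S ;] }  — shift
  I4: { [S → ( . ;] }  — shift
  I5: { [S → ; . ;] }  — shift
  I6: { [C → . d], [P → d C . C] }  — shift
  I7: { [P → d S . /], [S → S . ;] }  — shift
  I8: { [C → d .] }  — reduce
  I9: { [P → d S / .] }  — reduce
  I10: { [S → S ; .] }  — reduce
  I11: { [P → d C C .] }  — reduce
  I12: { [S → ; ; .] }  — reduce
  I13: { [S → ( ; .] }  — reduce
  I14: { [P → ( S .], [S → S . ;] }  — shift, reduce

No state contains more than one complete item.

Answer: No reduce-reduce conflicts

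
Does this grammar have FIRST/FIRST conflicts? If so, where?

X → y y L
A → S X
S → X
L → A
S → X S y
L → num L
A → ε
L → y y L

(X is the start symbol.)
Yes. S → X / S → X S y on { 'y' }; L → A / L → y y L on { 'y' }

A FIRST/FIRST conflict occurs when two productions N → α and N → β for the same non-terminal have FIRST(α) ∩ FIRST(β) ≠ ∅ (with ε ∈ FIRST of a nullable right-hand side, so two nullable alternatives also conflict).

FIRST sets of the non-terminals at (or reachable through a nullable prefix from) the front of some alternative:
  FIRST(S) = { 'y' }
  FIRST(X) = { 'y' }
  FIRST(A) = { 'y', ε }

Productions for A:
  A → S X: FIRST = { 'y' }
  A → ε: FIRST = { ε }
Productions for S:
  S → X: FIRST = { 'y' }
  S → X S y: FIRST = { 'y' }
Productions for L:
  L → A: FIRST = { 'y', ε }
  L → num L: FIRST = { 'num' }
  L → y y L: FIRST = { 'y' }
X has only one production, so no FIRST/FIRST conflict is possible there.

Conflict for S: S → X and S → X S y
  Overlap: { 'y' }
Conflict for L: L → A and L → y y L
  Overlap: { 'y' }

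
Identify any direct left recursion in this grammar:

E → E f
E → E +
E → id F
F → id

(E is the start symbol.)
Direct left recursion occurs when N → N α for some non-terminal N (the right-hand side begins with the left-hand side itself).

E → E f: LEFT RECURSIVE (starts with E)
E → E +: LEFT RECURSIVE (starts with E)
E → id F: starts with id
F → id: starts with id

The grammar has direct left recursion on: E.

Answer: Yes, E is left-recursive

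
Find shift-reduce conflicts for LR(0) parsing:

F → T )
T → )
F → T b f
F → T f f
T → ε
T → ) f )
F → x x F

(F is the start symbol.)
Yes — I0: [T → .] vs [F → . x x F]; I1: [T → ) .] vs [T → ) . f )]; I5: [T → .] vs [F → . x x F]

Augment with F' → F and build the canonical LR(0) collection (I0 = CLOSURE({[F' → . F]}), then GOTO on every symbol after a dot until no new states appear). It has 14 states:
  I0: { [F → . T )], [F → . T b f], [F → . T f f], [F → . x x F], [F' → . F], [T → . ) f )], [T → . )], [T → .] }  — shift, reduce
  I1: { [T → ) . f )], [T → ) .] }  — shift, reduce
  I2: { [F' → F .] }  — accept
  I3: { [F → T . )], [F → T . b f], [F → T . f f] }  — shift
  I4: { [F → x . x F] }  — shift
  I5: { [F → . T )], [F → . T b f], [F → . T f f], [F → . x x F], [F → x x . F], [T → . ) f )], [T → . )], [T → .] }  — shift, reduce
  I6: { [F → x x F .] }  — reduce
  I7: { [F → T ) .] }  — reduce
  I8: { [F → T b . f] }  — shift
  I9: { [F → T f . f] }  — shift
  I10: { [F → T f f .] }  — reduce
  I11: { [F → T b f .] }  — reduce
  I12: { [T → ) f . )] }  — shift
  I13: { [T → ) f ) .] }  — reduce

I0 contains reduce item [T → .] and shift items [F → . x x F], [T → . )], [T → . ) f )] — shift-reduce conflict.
I1 contains reduce item [T → ) .] and shift item [T → ) . f )] — shift-reduce conflict.
I5 contains reduce item [T → .] and shift items [F → . x x F], [T → . )], [T → . ) f )] — shift-reduce conflict.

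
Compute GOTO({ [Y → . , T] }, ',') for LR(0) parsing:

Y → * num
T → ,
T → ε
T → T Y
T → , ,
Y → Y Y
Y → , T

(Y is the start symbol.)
{ [T → . , ,], [T → . ,], [T → . T Y], [T → .], [Y → , . T] }

GOTO(I, ',') = CLOSURE({ [A → αX.β] : [A → α.Xβ] ∈ I, X = ',' })

Items with dot before ',', with the dot advanced:
  [Y → . , T] → [Y → , . T]
Closure of the advanced items:
  [Y → , . T] has the dot before T: add [T → . ,], [T → .], [T → . T Y], [T → . , ,]

GOTO = { [T → . , ,], [T → . ,], [T → . T Y], [T → .], [Y → , . T] }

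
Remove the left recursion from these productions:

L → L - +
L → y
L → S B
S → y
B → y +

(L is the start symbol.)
L is directly left-recursive. The standard transformation for
  A → A α₁ | ... | A α_m | β₁ | ... | β_n
is
  A  → β₁ A' | ... | β_n A'
  A' → α₁ A' | ... | α_m A' | ε

L → y becomes L → y L'
L → S B becomes L → S B L'
L → L - + becomes L' → - + L'
Add L' → ε

Productions for other non-terminals are unchanged:
  S → y
  B → y +

Resulting grammar:
L → y L'
L → S B L'
L' → - + L'
L' → ε
S → y
B → y +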